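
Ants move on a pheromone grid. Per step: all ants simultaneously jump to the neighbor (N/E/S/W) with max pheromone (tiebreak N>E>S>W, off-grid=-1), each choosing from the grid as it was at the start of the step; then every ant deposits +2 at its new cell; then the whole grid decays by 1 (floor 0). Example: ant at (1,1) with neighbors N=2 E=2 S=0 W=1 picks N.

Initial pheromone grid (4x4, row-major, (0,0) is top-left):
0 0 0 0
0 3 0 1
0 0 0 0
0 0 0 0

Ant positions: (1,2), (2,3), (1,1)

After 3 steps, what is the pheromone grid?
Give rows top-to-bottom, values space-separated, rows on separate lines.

After step 1: ants at (1,1),(1,3),(0,1)
  0 1 0 0
  0 4 0 2
  0 0 0 0
  0 0 0 0
After step 2: ants at (0,1),(0,3),(1,1)
  0 2 0 1
  0 5 0 1
  0 0 0 0
  0 0 0 0
After step 3: ants at (1,1),(1,3),(0,1)
  0 3 0 0
  0 6 0 2
  0 0 0 0
  0 0 0 0

0 3 0 0
0 6 0 2
0 0 0 0
0 0 0 0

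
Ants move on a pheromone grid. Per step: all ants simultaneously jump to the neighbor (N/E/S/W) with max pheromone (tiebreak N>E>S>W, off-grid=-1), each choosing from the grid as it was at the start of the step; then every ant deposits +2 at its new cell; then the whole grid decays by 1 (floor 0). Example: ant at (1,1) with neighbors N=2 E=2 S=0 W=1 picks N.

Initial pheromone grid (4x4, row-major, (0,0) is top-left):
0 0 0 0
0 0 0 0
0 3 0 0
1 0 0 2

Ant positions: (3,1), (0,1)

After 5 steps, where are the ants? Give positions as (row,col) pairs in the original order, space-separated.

Step 1: ant0:(3,1)->N->(2,1) | ant1:(0,1)->E->(0,2)
  grid max=4 at (2,1)
Step 2: ant0:(2,1)->N->(1,1) | ant1:(0,2)->E->(0,3)
  grid max=3 at (2,1)
Step 3: ant0:(1,1)->S->(2,1) | ant1:(0,3)->S->(1,3)
  grid max=4 at (2,1)
Step 4: ant0:(2,1)->N->(1,1) | ant1:(1,3)->N->(0,3)
  grid max=3 at (2,1)
Step 5: ant0:(1,1)->S->(2,1) | ant1:(0,3)->S->(1,3)
  grid max=4 at (2,1)

(2,1) (1,3)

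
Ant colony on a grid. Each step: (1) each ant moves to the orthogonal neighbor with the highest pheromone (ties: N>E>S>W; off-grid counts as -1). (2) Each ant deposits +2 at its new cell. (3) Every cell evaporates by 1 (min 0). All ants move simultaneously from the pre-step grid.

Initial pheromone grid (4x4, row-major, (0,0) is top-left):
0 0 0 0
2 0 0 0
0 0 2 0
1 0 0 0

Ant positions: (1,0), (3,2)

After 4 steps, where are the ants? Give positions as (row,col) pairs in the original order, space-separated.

Step 1: ant0:(1,0)->N->(0,0) | ant1:(3,2)->N->(2,2)
  grid max=3 at (2,2)
Step 2: ant0:(0,0)->S->(1,0) | ant1:(2,2)->N->(1,2)
  grid max=2 at (1,0)
Step 3: ant0:(1,0)->N->(0,0) | ant1:(1,2)->S->(2,2)
  grid max=3 at (2,2)
Step 4: ant0:(0,0)->S->(1,0) | ant1:(2,2)->N->(1,2)
  grid max=2 at (1,0)

(1,0) (1,2)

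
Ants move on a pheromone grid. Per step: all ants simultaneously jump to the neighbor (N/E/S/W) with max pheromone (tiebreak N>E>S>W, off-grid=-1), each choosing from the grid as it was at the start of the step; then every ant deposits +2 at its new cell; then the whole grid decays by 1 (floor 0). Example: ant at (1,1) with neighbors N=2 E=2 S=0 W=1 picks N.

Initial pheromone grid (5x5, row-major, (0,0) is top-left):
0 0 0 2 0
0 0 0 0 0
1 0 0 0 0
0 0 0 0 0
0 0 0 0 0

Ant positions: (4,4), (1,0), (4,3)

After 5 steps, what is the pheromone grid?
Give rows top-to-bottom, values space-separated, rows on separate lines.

After step 1: ants at (3,4),(2,0),(3,3)
  0 0 0 1 0
  0 0 0 0 0
  2 0 0 0 0
  0 0 0 1 1
  0 0 0 0 0
After step 2: ants at (3,3),(1,0),(3,4)
  0 0 0 0 0
  1 0 0 0 0
  1 0 0 0 0
  0 0 0 2 2
  0 0 0 0 0
After step 3: ants at (3,4),(2,0),(3,3)
  0 0 0 0 0
  0 0 0 0 0
  2 0 0 0 0
  0 0 0 3 3
  0 0 0 0 0
After step 4: ants at (3,3),(1,0),(3,4)
  0 0 0 0 0
  1 0 0 0 0
  1 0 0 0 0
  0 0 0 4 4
  0 0 0 0 0
After step 5: ants at (3,4),(2,0),(3,3)
  0 0 0 0 0
  0 0 0 0 0
  2 0 0 0 0
  0 0 0 5 5
  0 0 0 0 0

0 0 0 0 0
0 0 0 0 0
2 0 0 0 0
0 0 0 5 5
0 0 0 0 0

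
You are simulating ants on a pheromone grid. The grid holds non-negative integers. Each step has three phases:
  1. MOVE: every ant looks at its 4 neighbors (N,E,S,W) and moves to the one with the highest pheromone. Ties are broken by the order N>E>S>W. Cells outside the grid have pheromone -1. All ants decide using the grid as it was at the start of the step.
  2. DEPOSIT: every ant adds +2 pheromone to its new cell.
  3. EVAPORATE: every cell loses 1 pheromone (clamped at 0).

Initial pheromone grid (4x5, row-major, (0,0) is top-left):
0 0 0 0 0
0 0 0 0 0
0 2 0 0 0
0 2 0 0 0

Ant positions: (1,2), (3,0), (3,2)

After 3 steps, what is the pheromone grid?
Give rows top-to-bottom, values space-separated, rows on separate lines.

After step 1: ants at (0,2),(3,1),(3,1)
  0 0 1 0 0
  0 0 0 0 0
  0 1 0 0 0
  0 5 0 0 0
After step 2: ants at (0,3),(2,1),(2,1)
  0 0 0 1 0
  0 0 0 0 0
  0 4 0 0 0
  0 4 0 0 0
After step 3: ants at (0,4),(3,1),(3,1)
  0 0 0 0 1
  0 0 0 0 0
  0 3 0 0 0
  0 7 0 0 0

0 0 0 0 1
0 0 0 0 0
0 3 0 0 0
0 7 0 0 0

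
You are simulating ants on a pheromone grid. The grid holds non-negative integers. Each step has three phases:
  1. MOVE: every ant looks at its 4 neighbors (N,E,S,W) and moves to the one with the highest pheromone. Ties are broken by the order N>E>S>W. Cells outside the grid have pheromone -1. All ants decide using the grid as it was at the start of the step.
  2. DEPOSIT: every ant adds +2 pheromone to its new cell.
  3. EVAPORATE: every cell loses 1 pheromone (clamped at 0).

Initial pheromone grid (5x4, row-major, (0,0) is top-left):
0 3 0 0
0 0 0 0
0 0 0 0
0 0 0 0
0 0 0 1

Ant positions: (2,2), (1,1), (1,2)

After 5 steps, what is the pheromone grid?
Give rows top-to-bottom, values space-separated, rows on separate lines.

After step 1: ants at (1,2),(0,1),(0,2)
  0 4 1 0
  0 0 1 0
  0 0 0 0
  0 0 0 0
  0 0 0 0
After step 2: ants at (0,2),(0,2),(0,1)
  0 5 4 0
  0 0 0 0
  0 0 0 0
  0 0 0 0
  0 0 0 0
After step 3: ants at (0,1),(0,1),(0,2)
  0 8 5 0
  0 0 0 0
  0 0 0 0
  0 0 0 0
  0 0 0 0
After step 4: ants at (0,2),(0,2),(0,1)
  0 9 8 0
  0 0 0 0
  0 0 0 0
  0 0 0 0
  0 0 0 0
After step 5: ants at (0,1),(0,1),(0,2)
  0 12 9 0
  0 0 0 0
  0 0 0 0
  0 0 0 0
  0 0 0 0

0 12 9 0
0 0 0 0
0 0 0 0
0 0 0 0
0 0 0 0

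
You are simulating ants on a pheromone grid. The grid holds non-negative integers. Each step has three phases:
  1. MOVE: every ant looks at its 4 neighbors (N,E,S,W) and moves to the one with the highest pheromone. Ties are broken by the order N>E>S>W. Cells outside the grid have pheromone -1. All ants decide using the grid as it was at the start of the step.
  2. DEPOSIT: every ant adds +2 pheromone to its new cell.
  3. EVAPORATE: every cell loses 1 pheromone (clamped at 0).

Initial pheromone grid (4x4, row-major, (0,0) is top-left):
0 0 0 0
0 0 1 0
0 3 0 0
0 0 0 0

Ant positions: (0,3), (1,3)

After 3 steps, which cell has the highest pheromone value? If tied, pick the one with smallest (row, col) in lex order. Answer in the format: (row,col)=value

Answer: (1,2)=4

Derivation:
Step 1: ant0:(0,3)->S->(1,3) | ant1:(1,3)->W->(1,2)
  grid max=2 at (1,2)
Step 2: ant0:(1,3)->W->(1,2) | ant1:(1,2)->E->(1,3)
  grid max=3 at (1,2)
Step 3: ant0:(1,2)->E->(1,3) | ant1:(1,3)->W->(1,2)
  grid max=4 at (1,2)
Final grid:
  0 0 0 0
  0 0 4 3
  0 0 0 0
  0 0 0 0
Max pheromone 4 at (1,2)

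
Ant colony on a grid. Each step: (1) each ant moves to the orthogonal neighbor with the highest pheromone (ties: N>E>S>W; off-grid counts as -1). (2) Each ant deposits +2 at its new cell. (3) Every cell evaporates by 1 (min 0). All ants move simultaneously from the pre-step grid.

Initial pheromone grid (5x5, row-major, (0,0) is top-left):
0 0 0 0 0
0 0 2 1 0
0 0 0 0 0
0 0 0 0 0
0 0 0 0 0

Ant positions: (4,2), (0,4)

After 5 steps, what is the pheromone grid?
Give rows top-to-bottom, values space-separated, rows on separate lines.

After step 1: ants at (3,2),(1,4)
  0 0 0 0 0
  0 0 1 0 1
  0 0 0 0 0
  0 0 1 0 0
  0 0 0 0 0
After step 2: ants at (2,2),(0,4)
  0 0 0 0 1
  0 0 0 0 0
  0 0 1 0 0
  0 0 0 0 0
  0 0 0 0 0
After step 3: ants at (1,2),(1,4)
  0 0 0 0 0
  0 0 1 0 1
  0 0 0 0 0
  0 0 0 0 0
  0 0 0 0 0
After step 4: ants at (0,2),(0,4)
  0 0 1 0 1
  0 0 0 0 0
  0 0 0 0 0
  0 0 0 0 0
  0 0 0 0 0
After step 5: ants at (0,3),(1,4)
  0 0 0 1 0
  0 0 0 0 1
  0 0 0 0 0
  0 0 0 0 0
  0 0 0 0 0

0 0 0 1 0
0 0 0 0 1
0 0 0 0 0
0 0 0 0 0
0 0 0 0 0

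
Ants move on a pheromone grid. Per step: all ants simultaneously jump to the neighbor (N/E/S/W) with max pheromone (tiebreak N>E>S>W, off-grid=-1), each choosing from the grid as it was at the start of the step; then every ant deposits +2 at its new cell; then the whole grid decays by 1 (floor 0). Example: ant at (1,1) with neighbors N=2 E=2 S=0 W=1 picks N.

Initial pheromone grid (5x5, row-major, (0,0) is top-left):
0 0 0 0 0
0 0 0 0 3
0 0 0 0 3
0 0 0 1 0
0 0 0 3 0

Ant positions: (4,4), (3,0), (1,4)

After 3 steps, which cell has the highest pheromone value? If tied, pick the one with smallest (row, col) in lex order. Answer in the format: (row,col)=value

Answer: (2,4)=4

Derivation:
Step 1: ant0:(4,4)->W->(4,3) | ant1:(3,0)->N->(2,0) | ant2:(1,4)->S->(2,4)
  grid max=4 at (2,4)
Step 2: ant0:(4,3)->N->(3,3) | ant1:(2,0)->N->(1,0) | ant2:(2,4)->N->(1,4)
  grid max=3 at (1,4)
Step 3: ant0:(3,3)->S->(4,3) | ant1:(1,0)->N->(0,0) | ant2:(1,4)->S->(2,4)
  grid max=4 at (2,4)
Final grid:
  1 0 0 0 0
  0 0 0 0 2
  0 0 0 0 4
  0 0 0 0 0
  0 0 0 4 0
Max pheromone 4 at (2,4)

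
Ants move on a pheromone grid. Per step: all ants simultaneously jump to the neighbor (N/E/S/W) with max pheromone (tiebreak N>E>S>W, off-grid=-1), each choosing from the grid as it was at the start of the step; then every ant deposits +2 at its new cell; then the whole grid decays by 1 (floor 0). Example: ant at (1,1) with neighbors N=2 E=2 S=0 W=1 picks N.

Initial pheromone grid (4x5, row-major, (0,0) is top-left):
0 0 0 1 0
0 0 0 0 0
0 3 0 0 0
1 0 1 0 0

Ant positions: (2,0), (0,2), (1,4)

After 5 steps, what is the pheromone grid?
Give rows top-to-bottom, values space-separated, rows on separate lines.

After step 1: ants at (2,1),(0,3),(0,4)
  0 0 0 2 1
  0 0 0 0 0
  0 4 0 0 0
  0 0 0 0 0
After step 2: ants at (1,1),(0,4),(0,3)
  0 0 0 3 2
  0 1 0 0 0
  0 3 0 0 0
  0 0 0 0 0
After step 3: ants at (2,1),(0,3),(0,4)
  0 0 0 4 3
  0 0 0 0 0
  0 4 0 0 0
  0 0 0 0 0
After step 4: ants at (1,1),(0,4),(0,3)
  0 0 0 5 4
  0 1 0 0 0
  0 3 0 0 0
  0 0 0 0 0
After step 5: ants at (2,1),(0,3),(0,4)
  0 0 0 6 5
  0 0 0 0 0
  0 4 0 0 0
  0 0 0 0 0

0 0 0 6 5
0 0 0 0 0
0 4 0 0 0
0 0 0 0 0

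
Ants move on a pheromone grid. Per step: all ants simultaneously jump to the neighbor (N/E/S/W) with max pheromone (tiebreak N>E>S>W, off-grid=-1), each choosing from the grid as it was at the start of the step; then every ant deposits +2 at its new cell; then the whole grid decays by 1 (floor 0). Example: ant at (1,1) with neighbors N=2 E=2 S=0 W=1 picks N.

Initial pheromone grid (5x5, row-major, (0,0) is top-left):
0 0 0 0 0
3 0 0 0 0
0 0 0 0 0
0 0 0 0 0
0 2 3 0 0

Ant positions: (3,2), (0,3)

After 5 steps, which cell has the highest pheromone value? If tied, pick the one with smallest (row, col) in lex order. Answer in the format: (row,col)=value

Answer: (4,2)=4

Derivation:
Step 1: ant0:(3,2)->S->(4,2) | ant1:(0,3)->E->(0,4)
  grid max=4 at (4,2)
Step 2: ant0:(4,2)->W->(4,1) | ant1:(0,4)->S->(1,4)
  grid max=3 at (4,2)
Step 3: ant0:(4,1)->E->(4,2) | ant1:(1,4)->N->(0,4)
  grid max=4 at (4,2)
Step 4: ant0:(4,2)->W->(4,1) | ant1:(0,4)->S->(1,4)
  grid max=3 at (4,2)
Step 5: ant0:(4,1)->E->(4,2) | ant1:(1,4)->N->(0,4)
  grid max=4 at (4,2)
Final grid:
  0 0 0 0 1
  0 0 0 0 0
  0 0 0 0 0
  0 0 0 0 0
  0 1 4 0 0
Max pheromone 4 at (4,2)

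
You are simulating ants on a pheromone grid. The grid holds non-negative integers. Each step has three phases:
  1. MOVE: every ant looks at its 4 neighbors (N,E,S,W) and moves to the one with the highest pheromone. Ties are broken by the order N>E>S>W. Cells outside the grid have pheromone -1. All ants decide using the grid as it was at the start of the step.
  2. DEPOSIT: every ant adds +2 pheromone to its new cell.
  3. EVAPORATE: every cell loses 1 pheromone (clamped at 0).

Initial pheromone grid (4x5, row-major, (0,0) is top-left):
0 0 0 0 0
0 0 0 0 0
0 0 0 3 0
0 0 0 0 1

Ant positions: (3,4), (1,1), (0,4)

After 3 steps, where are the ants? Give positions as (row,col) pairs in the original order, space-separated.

Step 1: ant0:(3,4)->N->(2,4) | ant1:(1,1)->N->(0,1) | ant2:(0,4)->S->(1,4)
  grid max=2 at (2,3)
Step 2: ant0:(2,4)->W->(2,3) | ant1:(0,1)->E->(0,2) | ant2:(1,4)->S->(2,4)
  grid max=3 at (2,3)
Step 3: ant0:(2,3)->E->(2,4) | ant1:(0,2)->E->(0,3) | ant2:(2,4)->W->(2,3)
  grid max=4 at (2,3)

(2,4) (0,3) (2,3)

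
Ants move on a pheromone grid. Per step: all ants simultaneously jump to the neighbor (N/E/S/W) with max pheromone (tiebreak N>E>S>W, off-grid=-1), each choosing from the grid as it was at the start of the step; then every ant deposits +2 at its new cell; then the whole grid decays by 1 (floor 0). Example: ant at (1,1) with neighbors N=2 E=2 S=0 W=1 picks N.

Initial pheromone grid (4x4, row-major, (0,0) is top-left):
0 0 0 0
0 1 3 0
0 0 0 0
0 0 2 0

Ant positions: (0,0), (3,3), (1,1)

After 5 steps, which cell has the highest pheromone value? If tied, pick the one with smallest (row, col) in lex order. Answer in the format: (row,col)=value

Answer: (1,2)=12

Derivation:
Step 1: ant0:(0,0)->E->(0,1) | ant1:(3,3)->W->(3,2) | ant2:(1,1)->E->(1,2)
  grid max=4 at (1,2)
Step 2: ant0:(0,1)->E->(0,2) | ant1:(3,2)->N->(2,2) | ant2:(1,2)->N->(0,2)
  grid max=3 at (0,2)
Step 3: ant0:(0,2)->S->(1,2) | ant1:(2,2)->N->(1,2) | ant2:(0,2)->S->(1,2)
  grid max=8 at (1,2)
Step 4: ant0:(1,2)->N->(0,2) | ant1:(1,2)->N->(0,2) | ant2:(1,2)->N->(0,2)
  grid max=7 at (0,2)
Step 5: ant0:(0,2)->S->(1,2) | ant1:(0,2)->S->(1,2) | ant2:(0,2)->S->(1,2)
  grid max=12 at (1,2)
Final grid:
  0 0 6 0
  0 0 12 0
  0 0 0 0
  0 0 0 0
Max pheromone 12 at (1,2)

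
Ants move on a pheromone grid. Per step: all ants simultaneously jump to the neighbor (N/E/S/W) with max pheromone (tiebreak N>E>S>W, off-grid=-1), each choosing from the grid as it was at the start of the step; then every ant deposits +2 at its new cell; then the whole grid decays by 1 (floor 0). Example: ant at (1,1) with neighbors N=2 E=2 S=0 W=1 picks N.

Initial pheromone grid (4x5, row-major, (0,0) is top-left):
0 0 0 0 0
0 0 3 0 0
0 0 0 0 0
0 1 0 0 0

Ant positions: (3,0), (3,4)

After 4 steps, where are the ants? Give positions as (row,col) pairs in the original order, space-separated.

Step 1: ant0:(3,0)->E->(3,1) | ant1:(3,4)->N->(2,4)
  grid max=2 at (1,2)
Step 2: ant0:(3,1)->N->(2,1) | ant1:(2,4)->N->(1,4)
  grid max=1 at (1,2)
Step 3: ant0:(2,1)->S->(3,1) | ant1:(1,4)->N->(0,4)
  grid max=2 at (3,1)
Step 4: ant0:(3,1)->N->(2,1) | ant1:(0,4)->S->(1,4)
  grid max=1 at (1,4)

(2,1) (1,4)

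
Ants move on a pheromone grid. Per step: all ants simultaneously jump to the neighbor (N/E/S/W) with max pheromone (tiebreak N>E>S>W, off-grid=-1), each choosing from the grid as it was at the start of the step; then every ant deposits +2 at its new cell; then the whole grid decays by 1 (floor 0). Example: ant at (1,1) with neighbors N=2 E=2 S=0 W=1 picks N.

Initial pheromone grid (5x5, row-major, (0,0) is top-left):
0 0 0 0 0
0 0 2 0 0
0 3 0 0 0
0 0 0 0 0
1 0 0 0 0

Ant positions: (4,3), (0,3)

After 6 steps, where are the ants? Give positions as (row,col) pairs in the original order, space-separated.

Step 1: ant0:(4,3)->N->(3,3) | ant1:(0,3)->E->(0,4)
  grid max=2 at (2,1)
Step 2: ant0:(3,3)->N->(2,3) | ant1:(0,4)->S->(1,4)
  grid max=1 at (1,4)
Step 3: ant0:(2,3)->N->(1,3) | ant1:(1,4)->N->(0,4)
  grid max=1 at (0,4)
Step 4: ant0:(1,3)->N->(0,3) | ant1:(0,4)->S->(1,4)
  grid max=1 at (0,3)
Step 5: ant0:(0,3)->E->(0,4) | ant1:(1,4)->N->(0,4)
  grid max=3 at (0,4)
Step 6: ant0:(0,4)->S->(1,4) | ant1:(0,4)->S->(1,4)
  grid max=3 at (1,4)

(1,4) (1,4)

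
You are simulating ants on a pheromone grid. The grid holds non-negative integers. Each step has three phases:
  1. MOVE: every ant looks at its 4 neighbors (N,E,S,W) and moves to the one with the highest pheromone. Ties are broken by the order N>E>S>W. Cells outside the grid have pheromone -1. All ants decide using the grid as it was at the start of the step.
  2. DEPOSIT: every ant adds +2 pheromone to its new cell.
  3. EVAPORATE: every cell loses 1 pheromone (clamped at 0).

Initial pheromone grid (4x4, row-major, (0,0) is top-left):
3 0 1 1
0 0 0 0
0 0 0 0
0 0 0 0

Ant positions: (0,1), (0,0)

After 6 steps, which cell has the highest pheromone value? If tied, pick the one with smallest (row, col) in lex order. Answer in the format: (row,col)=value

Answer: (0,0)=9

Derivation:
Step 1: ant0:(0,1)->W->(0,0) | ant1:(0,0)->E->(0,1)
  grid max=4 at (0,0)
Step 2: ant0:(0,0)->E->(0,1) | ant1:(0,1)->W->(0,0)
  grid max=5 at (0,0)
Step 3: ant0:(0,1)->W->(0,0) | ant1:(0,0)->E->(0,1)
  grid max=6 at (0,0)
Step 4: ant0:(0,0)->E->(0,1) | ant1:(0,1)->W->(0,0)
  grid max=7 at (0,0)
Step 5: ant0:(0,1)->W->(0,0) | ant1:(0,0)->E->(0,1)
  grid max=8 at (0,0)
Step 6: ant0:(0,0)->E->(0,1) | ant1:(0,1)->W->(0,0)
  grid max=9 at (0,0)
Final grid:
  9 6 0 0
  0 0 0 0
  0 0 0 0
  0 0 0 0
Max pheromone 9 at (0,0)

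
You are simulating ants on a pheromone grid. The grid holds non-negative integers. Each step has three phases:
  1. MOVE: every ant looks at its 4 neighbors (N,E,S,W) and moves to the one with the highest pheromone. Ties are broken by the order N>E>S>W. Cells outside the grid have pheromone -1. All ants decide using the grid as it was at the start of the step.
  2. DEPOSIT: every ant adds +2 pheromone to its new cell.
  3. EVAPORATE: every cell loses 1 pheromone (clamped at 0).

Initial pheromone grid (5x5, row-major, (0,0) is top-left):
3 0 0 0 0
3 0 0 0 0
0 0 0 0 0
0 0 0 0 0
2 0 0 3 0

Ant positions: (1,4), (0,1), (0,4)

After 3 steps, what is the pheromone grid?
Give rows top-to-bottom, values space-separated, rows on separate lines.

After step 1: ants at (0,4),(0,0),(1,4)
  4 0 0 0 1
  2 0 0 0 1
  0 0 0 0 0
  0 0 0 0 0
  1 0 0 2 0
After step 2: ants at (1,4),(1,0),(0,4)
  3 0 0 0 2
  3 0 0 0 2
  0 0 0 0 0
  0 0 0 0 0
  0 0 0 1 0
After step 3: ants at (0,4),(0,0),(1,4)
  4 0 0 0 3
  2 0 0 0 3
  0 0 0 0 0
  0 0 0 0 0
  0 0 0 0 0

4 0 0 0 3
2 0 0 0 3
0 0 0 0 0
0 0 0 0 0
0 0 0 0 0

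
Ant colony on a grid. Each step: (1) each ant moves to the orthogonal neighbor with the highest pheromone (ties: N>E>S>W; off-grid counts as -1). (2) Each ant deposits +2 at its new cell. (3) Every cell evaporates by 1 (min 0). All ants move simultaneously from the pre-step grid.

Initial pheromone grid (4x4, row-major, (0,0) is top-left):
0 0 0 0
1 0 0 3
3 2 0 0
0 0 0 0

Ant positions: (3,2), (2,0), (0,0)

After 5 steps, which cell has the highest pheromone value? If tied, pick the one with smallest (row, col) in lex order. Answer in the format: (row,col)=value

Answer: (2,1)=11

Derivation:
Step 1: ant0:(3,2)->N->(2,2) | ant1:(2,0)->E->(2,1) | ant2:(0,0)->S->(1,0)
  grid max=3 at (2,1)
Step 2: ant0:(2,2)->W->(2,1) | ant1:(2,1)->W->(2,0) | ant2:(1,0)->S->(2,0)
  grid max=5 at (2,0)
Step 3: ant0:(2,1)->W->(2,0) | ant1:(2,0)->E->(2,1) | ant2:(2,0)->E->(2,1)
  grid max=7 at (2,1)
Step 4: ant0:(2,0)->E->(2,1) | ant1:(2,1)->W->(2,0) | ant2:(2,1)->W->(2,0)
  grid max=9 at (2,0)
Step 5: ant0:(2,1)->W->(2,0) | ant1:(2,0)->E->(2,1) | ant2:(2,0)->E->(2,1)
  grid max=11 at (2,1)
Final grid:
  0 0 0 0
  0 0 0 0
  10 11 0 0
  0 0 0 0
Max pheromone 11 at (2,1)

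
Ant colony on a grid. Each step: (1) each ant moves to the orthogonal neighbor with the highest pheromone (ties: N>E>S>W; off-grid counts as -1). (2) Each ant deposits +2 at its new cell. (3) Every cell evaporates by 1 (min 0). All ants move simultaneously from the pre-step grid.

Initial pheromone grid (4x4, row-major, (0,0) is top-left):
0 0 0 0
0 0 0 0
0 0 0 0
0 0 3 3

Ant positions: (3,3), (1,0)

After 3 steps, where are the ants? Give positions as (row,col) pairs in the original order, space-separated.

Step 1: ant0:(3,3)->W->(3,2) | ant1:(1,0)->N->(0,0)
  grid max=4 at (3,2)
Step 2: ant0:(3,2)->E->(3,3) | ant1:(0,0)->E->(0,1)
  grid max=3 at (3,2)
Step 3: ant0:(3,3)->W->(3,2) | ant1:(0,1)->E->(0,2)
  grid max=4 at (3,2)

(3,2) (0,2)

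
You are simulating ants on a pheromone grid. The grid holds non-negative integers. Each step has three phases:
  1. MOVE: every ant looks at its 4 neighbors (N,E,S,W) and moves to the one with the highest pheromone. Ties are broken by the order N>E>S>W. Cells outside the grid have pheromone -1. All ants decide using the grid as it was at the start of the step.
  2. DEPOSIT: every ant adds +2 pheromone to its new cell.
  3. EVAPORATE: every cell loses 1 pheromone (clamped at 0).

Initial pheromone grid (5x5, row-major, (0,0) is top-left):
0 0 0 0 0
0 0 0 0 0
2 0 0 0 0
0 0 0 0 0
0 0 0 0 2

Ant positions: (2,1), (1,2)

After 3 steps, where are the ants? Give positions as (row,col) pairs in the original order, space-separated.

Step 1: ant0:(2,1)->W->(2,0) | ant1:(1,2)->N->(0,2)
  grid max=3 at (2,0)
Step 2: ant0:(2,0)->N->(1,0) | ant1:(0,2)->E->(0,3)
  grid max=2 at (2,0)
Step 3: ant0:(1,0)->S->(2,0) | ant1:(0,3)->E->(0,4)
  grid max=3 at (2,0)

(2,0) (0,4)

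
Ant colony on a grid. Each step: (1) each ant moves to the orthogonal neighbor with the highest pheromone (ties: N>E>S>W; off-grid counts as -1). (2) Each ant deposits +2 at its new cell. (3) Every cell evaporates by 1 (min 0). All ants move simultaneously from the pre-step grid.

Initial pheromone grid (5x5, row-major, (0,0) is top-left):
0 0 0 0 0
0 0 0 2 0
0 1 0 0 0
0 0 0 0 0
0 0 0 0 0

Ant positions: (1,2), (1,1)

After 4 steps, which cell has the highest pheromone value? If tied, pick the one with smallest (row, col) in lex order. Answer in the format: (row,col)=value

Answer: (1,3)=2

Derivation:
Step 1: ant0:(1,2)->E->(1,3) | ant1:(1,1)->S->(2,1)
  grid max=3 at (1,3)
Step 2: ant0:(1,3)->N->(0,3) | ant1:(2,1)->N->(1,1)
  grid max=2 at (1,3)
Step 3: ant0:(0,3)->S->(1,3) | ant1:(1,1)->S->(2,1)
  grid max=3 at (1,3)
Step 4: ant0:(1,3)->N->(0,3) | ant1:(2,1)->N->(1,1)
  grid max=2 at (1,3)
Final grid:
  0 0 0 1 0
  0 1 0 2 0
  0 1 0 0 0
  0 0 0 0 0
  0 0 0 0 0
Max pheromone 2 at (1,3)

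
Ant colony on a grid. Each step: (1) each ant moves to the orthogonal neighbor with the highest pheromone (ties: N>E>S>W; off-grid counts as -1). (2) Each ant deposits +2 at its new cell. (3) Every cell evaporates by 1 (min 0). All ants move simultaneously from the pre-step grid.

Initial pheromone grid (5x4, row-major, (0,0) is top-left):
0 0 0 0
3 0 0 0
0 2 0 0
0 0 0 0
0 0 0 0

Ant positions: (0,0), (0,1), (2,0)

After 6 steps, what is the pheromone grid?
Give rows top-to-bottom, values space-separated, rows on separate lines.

After step 1: ants at (1,0),(0,2),(1,0)
  0 0 1 0
  6 0 0 0
  0 1 0 0
  0 0 0 0
  0 0 0 0
After step 2: ants at (0,0),(0,3),(0,0)
  3 0 0 1
  5 0 0 0
  0 0 0 0
  0 0 0 0
  0 0 0 0
After step 3: ants at (1,0),(1,3),(1,0)
  2 0 0 0
  8 0 0 1
  0 0 0 0
  0 0 0 0
  0 0 0 0
After step 4: ants at (0,0),(0,3),(0,0)
  5 0 0 1
  7 0 0 0
  0 0 0 0
  0 0 0 0
  0 0 0 0
After step 5: ants at (1,0),(1,3),(1,0)
  4 0 0 0
  10 0 0 1
  0 0 0 0
  0 0 0 0
  0 0 0 0
After step 6: ants at (0,0),(0,3),(0,0)
  7 0 0 1
  9 0 0 0
  0 0 0 0
  0 0 0 0
  0 0 0 0

7 0 0 1
9 0 0 0
0 0 0 0
0 0 0 0
0 0 0 0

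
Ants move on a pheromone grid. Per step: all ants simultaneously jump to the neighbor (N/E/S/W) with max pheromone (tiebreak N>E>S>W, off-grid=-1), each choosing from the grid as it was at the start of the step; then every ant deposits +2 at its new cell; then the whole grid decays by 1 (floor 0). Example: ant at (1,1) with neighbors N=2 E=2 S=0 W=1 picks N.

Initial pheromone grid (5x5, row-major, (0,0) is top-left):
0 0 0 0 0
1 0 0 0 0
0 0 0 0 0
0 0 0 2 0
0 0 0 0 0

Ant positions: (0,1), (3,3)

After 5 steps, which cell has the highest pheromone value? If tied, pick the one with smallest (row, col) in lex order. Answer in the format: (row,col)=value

Step 1: ant0:(0,1)->E->(0,2) | ant1:(3,3)->N->(2,3)
  grid max=1 at (0,2)
Step 2: ant0:(0,2)->E->(0,3) | ant1:(2,3)->S->(3,3)
  grid max=2 at (3,3)
Step 3: ant0:(0,3)->E->(0,4) | ant1:(3,3)->N->(2,3)
  grid max=1 at (0,4)
Step 4: ant0:(0,4)->S->(1,4) | ant1:(2,3)->S->(3,3)
  grid max=2 at (3,3)
Step 5: ant0:(1,4)->N->(0,4) | ant1:(3,3)->N->(2,3)
  grid max=1 at (0,4)
Final grid:
  0 0 0 0 1
  0 0 0 0 0
  0 0 0 1 0
  0 0 0 1 0
  0 0 0 0 0
Max pheromone 1 at (0,4)

Answer: (0,4)=1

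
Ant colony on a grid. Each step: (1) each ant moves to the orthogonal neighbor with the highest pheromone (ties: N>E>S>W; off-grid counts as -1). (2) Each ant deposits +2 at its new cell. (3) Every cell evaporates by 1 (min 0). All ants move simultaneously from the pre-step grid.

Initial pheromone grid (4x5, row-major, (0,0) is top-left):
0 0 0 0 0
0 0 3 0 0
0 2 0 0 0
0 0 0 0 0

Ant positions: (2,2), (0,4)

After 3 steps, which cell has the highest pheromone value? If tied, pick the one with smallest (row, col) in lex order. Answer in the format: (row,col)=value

Step 1: ant0:(2,2)->N->(1,2) | ant1:(0,4)->S->(1,4)
  grid max=4 at (1,2)
Step 2: ant0:(1,2)->N->(0,2) | ant1:(1,4)->N->(0,4)
  grid max=3 at (1,2)
Step 3: ant0:(0,2)->S->(1,2) | ant1:(0,4)->S->(1,4)
  grid max=4 at (1,2)
Final grid:
  0 0 0 0 0
  0 0 4 0 1
  0 0 0 0 0
  0 0 0 0 0
Max pheromone 4 at (1,2)

Answer: (1,2)=4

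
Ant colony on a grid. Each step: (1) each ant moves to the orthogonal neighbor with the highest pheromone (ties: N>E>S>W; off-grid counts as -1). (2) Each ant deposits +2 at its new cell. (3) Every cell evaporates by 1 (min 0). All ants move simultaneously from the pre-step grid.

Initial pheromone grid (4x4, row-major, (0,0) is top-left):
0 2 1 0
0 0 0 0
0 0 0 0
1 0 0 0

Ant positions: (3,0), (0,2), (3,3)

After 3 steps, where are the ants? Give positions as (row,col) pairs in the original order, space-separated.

Step 1: ant0:(3,0)->N->(2,0) | ant1:(0,2)->W->(0,1) | ant2:(3,3)->N->(2,3)
  grid max=3 at (0,1)
Step 2: ant0:(2,0)->N->(1,0) | ant1:(0,1)->E->(0,2) | ant2:(2,3)->N->(1,3)
  grid max=2 at (0,1)
Step 3: ant0:(1,0)->N->(0,0) | ant1:(0,2)->W->(0,1) | ant2:(1,3)->N->(0,3)
  grid max=3 at (0,1)

(0,0) (0,1) (0,3)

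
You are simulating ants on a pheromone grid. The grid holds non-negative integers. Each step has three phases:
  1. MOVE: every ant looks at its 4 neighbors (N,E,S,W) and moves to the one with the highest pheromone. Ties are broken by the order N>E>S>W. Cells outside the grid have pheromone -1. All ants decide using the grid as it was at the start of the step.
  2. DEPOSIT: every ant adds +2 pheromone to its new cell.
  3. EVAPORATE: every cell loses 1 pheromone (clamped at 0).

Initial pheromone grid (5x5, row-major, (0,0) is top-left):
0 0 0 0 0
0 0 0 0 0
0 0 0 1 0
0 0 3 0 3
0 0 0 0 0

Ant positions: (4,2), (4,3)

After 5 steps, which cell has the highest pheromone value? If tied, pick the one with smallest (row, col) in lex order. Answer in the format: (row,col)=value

Step 1: ant0:(4,2)->N->(3,2) | ant1:(4,3)->N->(3,3)
  grid max=4 at (3,2)
Step 2: ant0:(3,2)->E->(3,3) | ant1:(3,3)->W->(3,2)
  grid max=5 at (3,2)
Step 3: ant0:(3,3)->W->(3,2) | ant1:(3,2)->E->(3,3)
  grid max=6 at (3,2)
Step 4: ant0:(3,2)->E->(3,3) | ant1:(3,3)->W->(3,2)
  grid max=7 at (3,2)
Step 5: ant0:(3,3)->W->(3,2) | ant1:(3,2)->E->(3,3)
  grid max=8 at (3,2)
Final grid:
  0 0 0 0 0
  0 0 0 0 0
  0 0 0 0 0
  0 0 8 5 0
  0 0 0 0 0
Max pheromone 8 at (3,2)

Answer: (3,2)=8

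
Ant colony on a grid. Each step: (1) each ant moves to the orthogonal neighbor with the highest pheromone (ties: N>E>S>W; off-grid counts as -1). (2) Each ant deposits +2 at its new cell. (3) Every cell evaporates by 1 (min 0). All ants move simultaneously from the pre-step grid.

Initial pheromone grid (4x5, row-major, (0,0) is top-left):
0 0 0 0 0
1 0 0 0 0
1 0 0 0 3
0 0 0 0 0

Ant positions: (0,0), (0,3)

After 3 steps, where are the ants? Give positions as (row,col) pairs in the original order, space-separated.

Step 1: ant0:(0,0)->S->(1,0) | ant1:(0,3)->E->(0,4)
  grid max=2 at (1,0)
Step 2: ant0:(1,0)->N->(0,0) | ant1:(0,4)->S->(1,4)
  grid max=1 at (0,0)
Step 3: ant0:(0,0)->S->(1,0) | ant1:(1,4)->S->(2,4)
  grid max=2 at (1,0)

(1,0) (2,4)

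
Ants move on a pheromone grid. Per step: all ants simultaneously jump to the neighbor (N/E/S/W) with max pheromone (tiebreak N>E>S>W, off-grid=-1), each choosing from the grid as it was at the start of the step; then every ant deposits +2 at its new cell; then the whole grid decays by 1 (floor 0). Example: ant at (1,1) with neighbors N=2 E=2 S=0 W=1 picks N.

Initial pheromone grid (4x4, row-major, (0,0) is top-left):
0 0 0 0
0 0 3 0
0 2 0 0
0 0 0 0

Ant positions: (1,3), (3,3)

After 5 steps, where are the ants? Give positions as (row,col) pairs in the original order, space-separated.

Step 1: ant0:(1,3)->W->(1,2) | ant1:(3,3)->N->(2,3)
  grid max=4 at (1,2)
Step 2: ant0:(1,2)->N->(0,2) | ant1:(2,3)->N->(1,3)
  grid max=3 at (1,2)
Step 3: ant0:(0,2)->S->(1,2) | ant1:(1,3)->W->(1,2)
  grid max=6 at (1,2)
Step 4: ant0:(1,2)->N->(0,2) | ant1:(1,2)->N->(0,2)
  grid max=5 at (1,2)
Step 5: ant0:(0,2)->S->(1,2) | ant1:(0,2)->S->(1,2)
  grid max=8 at (1,2)

(1,2) (1,2)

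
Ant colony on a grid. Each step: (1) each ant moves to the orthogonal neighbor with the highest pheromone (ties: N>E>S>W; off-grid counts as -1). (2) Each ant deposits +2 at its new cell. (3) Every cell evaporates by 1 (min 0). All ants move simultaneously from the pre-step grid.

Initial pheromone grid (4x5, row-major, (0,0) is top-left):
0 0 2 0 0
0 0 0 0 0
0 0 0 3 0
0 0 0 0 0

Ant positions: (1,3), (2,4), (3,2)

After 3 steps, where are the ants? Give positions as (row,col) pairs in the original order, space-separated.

Step 1: ant0:(1,3)->S->(2,3) | ant1:(2,4)->W->(2,3) | ant2:(3,2)->N->(2,2)
  grid max=6 at (2,3)
Step 2: ant0:(2,3)->W->(2,2) | ant1:(2,3)->W->(2,2) | ant2:(2,2)->E->(2,3)
  grid max=7 at (2,3)
Step 3: ant0:(2,2)->E->(2,3) | ant1:(2,2)->E->(2,3) | ant2:(2,3)->W->(2,2)
  grid max=10 at (2,3)

(2,3) (2,3) (2,2)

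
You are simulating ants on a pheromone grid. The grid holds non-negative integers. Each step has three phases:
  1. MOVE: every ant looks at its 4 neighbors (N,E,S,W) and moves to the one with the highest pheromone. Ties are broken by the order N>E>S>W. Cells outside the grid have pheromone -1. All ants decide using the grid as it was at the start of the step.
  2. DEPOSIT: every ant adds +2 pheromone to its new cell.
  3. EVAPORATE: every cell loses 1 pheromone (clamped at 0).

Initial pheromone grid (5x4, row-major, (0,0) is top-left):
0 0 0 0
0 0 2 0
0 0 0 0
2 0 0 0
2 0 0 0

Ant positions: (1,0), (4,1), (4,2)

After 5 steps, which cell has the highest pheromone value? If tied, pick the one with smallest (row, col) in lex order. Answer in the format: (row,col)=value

Answer: (0,2)=3

Derivation:
Step 1: ant0:(1,0)->N->(0,0) | ant1:(4,1)->W->(4,0) | ant2:(4,2)->N->(3,2)
  grid max=3 at (4,0)
Step 2: ant0:(0,0)->E->(0,1) | ant1:(4,0)->N->(3,0) | ant2:(3,2)->N->(2,2)
  grid max=2 at (3,0)
Step 3: ant0:(0,1)->E->(0,2) | ant1:(3,0)->S->(4,0) | ant2:(2,2)->N->(1,2)
  grid max=3 at (4,0)
Step 4: ant0:(0,2)->S->(1,2) | ant1:(4,0)->N->(3,0) | ant2:(1,2)->N->(0,2)
  grid max=2 at (0,2)
Step 5: ant0:(1,2)->N->(0,2) | ant1:(3,0)->S->(4,0) | ant2:(0,2)->S->(1,2)
  grid max=3 at (0,2)
Final grid:
  0 0 3 0
  0 0 3 0
  0 0 0 0
  1 0 0 0
  3 0 0 0
Max pheromone 3 at (0,2)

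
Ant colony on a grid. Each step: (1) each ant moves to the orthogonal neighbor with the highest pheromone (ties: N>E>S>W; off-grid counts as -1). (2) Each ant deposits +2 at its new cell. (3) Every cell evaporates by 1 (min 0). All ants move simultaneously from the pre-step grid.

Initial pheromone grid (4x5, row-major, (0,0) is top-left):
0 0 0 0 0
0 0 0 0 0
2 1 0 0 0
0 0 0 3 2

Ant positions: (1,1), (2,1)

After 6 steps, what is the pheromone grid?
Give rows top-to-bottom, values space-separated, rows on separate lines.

After step 1: ants at (2,1),(2,0)
  0 0 0 0 0
  0 0 0 0 0
  3 2 0 0 0
  0 0 0 2 1
After step 2: ants at (2,0),(2,1)
  0 0 0 0 0
  0 0 0 0 0
  4 3 0 0 0
  0 0 0 1 0
After step 3: ants at (2,1),(2,0)
  0 0 0 0 0
  0 0 0 0 0
  5 4 0 0 0
  0 0 0 0 0
After step 4: ants at (2,0),(2,1)
  0 0 0 0 0
  0 0 0 0 0
  6 5 0 0 0
  0 0 0 0 0
After step 5: ants at (2,1),(2,0)
  0 0 0 0 0
  0 0 0 0 0
  7 6 0 0 0
  0 0 0 0 0
After step 6: ants at (2,0),(2,1)
  0 0 0 0 0
  0 0 0 0 0
  8 7 0 0 0
  0 0 0 0 0

0 0 0 0 0
0 0 0 0 0
8 7 0 0 0
0 0 0 0 0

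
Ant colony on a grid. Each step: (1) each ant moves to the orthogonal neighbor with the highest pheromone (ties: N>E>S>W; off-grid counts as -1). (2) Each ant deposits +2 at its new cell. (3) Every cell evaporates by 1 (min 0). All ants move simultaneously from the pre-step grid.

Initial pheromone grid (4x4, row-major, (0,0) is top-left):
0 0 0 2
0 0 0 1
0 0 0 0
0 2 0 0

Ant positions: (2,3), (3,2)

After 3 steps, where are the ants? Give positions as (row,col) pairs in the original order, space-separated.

Step 1: ant0:(2,3)->N->(1,3) | ant1:(3,2)->W->(3,1)
  grid max=3 at (3,1)
Step 2: ant0:(1,3)->N->(0,3) | ant1:(3,1)->N->(2,1)
  grid max=2 at (0,3)
Step 3: ant0:(0,3)->S->(1,3) | ant1:(2,1)->S->(3,1)
  grid max=3 at (3,1)

(1,3) (3,1)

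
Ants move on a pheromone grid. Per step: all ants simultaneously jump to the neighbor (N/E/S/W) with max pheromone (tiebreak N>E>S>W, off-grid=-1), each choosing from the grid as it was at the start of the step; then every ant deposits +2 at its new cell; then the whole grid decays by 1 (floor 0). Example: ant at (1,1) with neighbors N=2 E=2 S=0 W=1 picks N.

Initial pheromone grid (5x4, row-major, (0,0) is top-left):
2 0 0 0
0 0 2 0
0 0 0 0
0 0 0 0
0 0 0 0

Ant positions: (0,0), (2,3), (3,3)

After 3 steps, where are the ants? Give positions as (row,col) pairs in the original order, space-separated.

Step 1: ant0:(0,0)->E->(0,1) | ant1:(2,3)->N->(1,3) | ant2:(3,3)->N->(2,3)
  grid max=1 at (0,0)
Step 2: ant0:(0,1)->W->(0,0) | ant1:(1,3)->S->(2,3) | ant2:(2,3)->N->(1,3)
  grid max=2 at (0,0)
Step 3: ant0:(0,0)->E->(0,1) | ant1:(2,3)->N->(1,3) | ant2:(1,3)->S->(2,3)
  grid max=3 at (1,3)

(0,1) (1,3) (2,3)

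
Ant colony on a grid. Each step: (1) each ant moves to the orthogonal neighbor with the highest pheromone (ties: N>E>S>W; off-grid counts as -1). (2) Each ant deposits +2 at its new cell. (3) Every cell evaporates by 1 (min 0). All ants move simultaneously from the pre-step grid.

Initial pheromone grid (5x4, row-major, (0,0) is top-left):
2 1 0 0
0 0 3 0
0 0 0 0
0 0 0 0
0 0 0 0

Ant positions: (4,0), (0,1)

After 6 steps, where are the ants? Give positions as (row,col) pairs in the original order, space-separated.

Step 1: ant0:(4,0)->N->(3,0) | ant1:(0,1)->W->(0,0)
  grid max=3 at (0,0)
Step 2: ant0:(3,0)->N->(2,0) | ant1:(0,0)->E->(0,1)
  grid max=2 at (0,0)
Step 3: ant0:(2,0)->N->(1,0) | ant1:(0,1)->W->(0,0)
  grid max=3 at (0,0)
Step 4: ant0:(1,0)->N->(0,0) | ant1:(0,0)->S->(1,0)
  grid max=4 at (0,0)
Step 5: ant0:(0,0)->S->(1,0) | ant1:(1,0)->N->(0,0)
  grid max=5 at (0,0)
Step 6: ant0:(1,0)->N->(0,0) | ant1:(0,0)->S->(1,0)
  grid max=6 at (0,0)

(0,0) (1,0)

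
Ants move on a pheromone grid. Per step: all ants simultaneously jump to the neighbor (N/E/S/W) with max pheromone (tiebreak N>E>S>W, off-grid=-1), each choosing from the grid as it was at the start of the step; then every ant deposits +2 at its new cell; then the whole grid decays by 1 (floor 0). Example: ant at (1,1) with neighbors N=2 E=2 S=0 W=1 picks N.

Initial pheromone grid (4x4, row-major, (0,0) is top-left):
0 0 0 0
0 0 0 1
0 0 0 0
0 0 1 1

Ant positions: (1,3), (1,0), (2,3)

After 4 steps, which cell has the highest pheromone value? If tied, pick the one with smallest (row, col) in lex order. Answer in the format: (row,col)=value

Answer: (0,3)=6

Derivation:
Step 1: ant0:(1,3)->N->(0,3) | ant1:(1,0)->N->(0,0) | ant2:(2,3)->N->(1,3)
  grid max=2 at (1,3)
Step 2: ant0:(0,3)->S->(1,3) | ant1:(0,0)->E->(0,1) | ant2:(1,3)->N->(0,3)
  grid max=3 at (1,3)
Step 3: ant0:(1,3)->N->(0,3) | ant1:(0,1)->E->(0,2) | ant2:(0,3)->S->(1,3)
  grid max=4 at (1,3)
Step 4: ant0:(0,3)->S->(1,3) | ant1:(0,2)->E->(0,3) | ant2:(1,3)->N->(0,3)
  grid max=6 at (0,3)
Final grid:
  0 0 0 6
  0 0 0 5
  0 0 0 0
  0 0 0 0
Max pheromone 6 at (0,3)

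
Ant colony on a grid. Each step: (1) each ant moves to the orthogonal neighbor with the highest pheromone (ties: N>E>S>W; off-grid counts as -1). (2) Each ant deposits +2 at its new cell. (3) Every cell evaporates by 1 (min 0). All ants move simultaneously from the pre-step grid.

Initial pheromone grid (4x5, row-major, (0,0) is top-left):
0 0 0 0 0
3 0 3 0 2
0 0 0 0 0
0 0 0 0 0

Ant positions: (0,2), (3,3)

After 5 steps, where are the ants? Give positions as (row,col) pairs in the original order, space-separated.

Step 1: ant0:(0,2)->S->(1,2) | ant1:(3,3)->N->(2,3)
  grid max=4 at (1,2)
Step 2: ant0:(1,2)->N->(0,2) | ant1:(2,3)->N->(1,3)
  grid max=3 at (1,2)
Step 3: ant0:(0,2)->S->(1,2) | ant1:(1,3)->W->(1,2)
  grid max=6 at (1,2)
Step 4: ant0:(1,2)->N->(0,2) | ant1:(1,2)->N->(0,2)
  grid max=5 at (1,2)
Step 5: ant0:(0,2)->S->(1,2) | ant1:(0,2)->S->(1,2)
  grid max=8 at (1,2)

(1,2) (1,2)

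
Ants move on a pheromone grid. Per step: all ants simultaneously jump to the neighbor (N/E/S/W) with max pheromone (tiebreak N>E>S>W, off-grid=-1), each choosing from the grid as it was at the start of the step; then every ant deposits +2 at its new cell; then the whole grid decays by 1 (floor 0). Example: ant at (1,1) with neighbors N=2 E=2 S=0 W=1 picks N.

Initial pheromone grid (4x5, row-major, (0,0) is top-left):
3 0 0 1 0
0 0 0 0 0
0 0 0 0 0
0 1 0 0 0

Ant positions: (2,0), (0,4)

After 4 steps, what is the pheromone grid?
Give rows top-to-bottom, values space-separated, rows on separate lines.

After step 1: ants at (1,0),(0,3)
  2 0 0 2 0
  1 0 0 0 0
  0 0 0 0 0
  0 0 0 0 0
After step 2: ants at (0,0),(0,4)
  3 0 0 1 1
  0 0 0 0 0
  0 0 0 0 0
  0 0 0 0 0
After step 3: ants at (0,1),(0,3)
  2 1 0 2 0
  0 0 0 0 0
  0 0 0 0 0
  0 0 0 0 0
After step 4: ants at (0,0),(0,4)
  3 0 0 1 1
  0 0 0 0 0
  0 0 0 0 0
  0 0 0 0 0

3 0 0 1 1
0 0 0 0 0
0 0 0 0 0
0 0 0 0 0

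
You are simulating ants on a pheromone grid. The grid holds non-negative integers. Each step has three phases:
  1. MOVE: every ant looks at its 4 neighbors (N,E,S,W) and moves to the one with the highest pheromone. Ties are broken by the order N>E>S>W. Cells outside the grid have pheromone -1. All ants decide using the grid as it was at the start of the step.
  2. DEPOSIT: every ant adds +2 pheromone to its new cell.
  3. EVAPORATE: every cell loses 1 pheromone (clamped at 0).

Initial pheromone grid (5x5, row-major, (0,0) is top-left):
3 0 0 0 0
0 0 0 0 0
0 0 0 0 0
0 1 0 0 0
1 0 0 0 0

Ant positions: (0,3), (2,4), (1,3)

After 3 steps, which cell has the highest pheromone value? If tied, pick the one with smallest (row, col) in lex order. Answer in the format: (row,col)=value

Answer: (0,4)=5

Derivation:
Step 1: ant0:(0,3)->E->(0,4) | ant1:(2,4)->N->(1,4) | ant2:(1,3)->N->(0,3)
  grid max=2 at (0,0)
Step 2: ant0:(0,4)->S->(1,4) | ant1:(1,4)->N->(0,4) | ant2:(0,3)->E->(0,4)
  grid max=4 at (0,4)
Step 3: ant0:(1,4)->N->(0,4) | ant1:(0,4)->S->(1,4) | ant2:(0,4)->S->(1,4)
  grid max=5 at (0,4)
Final grid:
  0 0 0 0 5
  0 0 0 0 5
  0 0 0 0 0
  0 0 0 0 0
  0 0 0 0 0
Max pheromone 5 at (0,4)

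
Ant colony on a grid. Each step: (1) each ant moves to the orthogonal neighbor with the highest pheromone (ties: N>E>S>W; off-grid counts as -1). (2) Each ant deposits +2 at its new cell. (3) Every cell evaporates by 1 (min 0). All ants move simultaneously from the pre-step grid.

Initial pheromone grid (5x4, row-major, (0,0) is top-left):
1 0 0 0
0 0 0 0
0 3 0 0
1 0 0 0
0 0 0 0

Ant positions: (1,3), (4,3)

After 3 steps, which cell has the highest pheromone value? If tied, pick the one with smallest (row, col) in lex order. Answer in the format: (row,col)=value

Answer: (1,3)=2

Derivation:
Step 1: ant0:(1,3)->N->(0,3) | ant1:(4,3)->N->(3,3)
  grid max=2 at (2,1)
Step 2: ant0:(0,3)->S->(1,3) | ant1:(3,3)->N->(2,3)
  grid max=1 at (1,3)
Step 3: ant0:(1,3)->S->(2,3) | ant1:(2,3)->N->(1,3)
  grid max=2 at (1,3)
Final grid:
  0 0 0 0
  0 0 0 2
  0 0 0 2
  0 0 0 0
  0 0 0 0
Max pheromone 2 at (1,3)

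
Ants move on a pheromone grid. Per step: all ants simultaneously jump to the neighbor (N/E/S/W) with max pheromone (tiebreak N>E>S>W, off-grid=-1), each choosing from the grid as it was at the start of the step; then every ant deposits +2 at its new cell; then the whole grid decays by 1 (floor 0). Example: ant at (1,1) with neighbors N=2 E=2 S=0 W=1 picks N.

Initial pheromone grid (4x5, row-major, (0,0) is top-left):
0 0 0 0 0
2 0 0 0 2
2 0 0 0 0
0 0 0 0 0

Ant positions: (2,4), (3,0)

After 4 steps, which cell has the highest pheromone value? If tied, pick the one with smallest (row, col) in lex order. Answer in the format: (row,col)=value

Answer: (1,0)=2

Derivation:
Step 1: ant0:(2,4)->N->(1,4) | ant1:(3,0)->N->(2,0)
  grid max=3 at (1,4)
Step 2: ant0:(1,4)->N->(0,4) | ant1:(2,0)->N->(1,0)
  grid max=2 at (1,0)
Step 3: ant0:(0,4)->S->(1,4) | ant1:(1,0)->S->(2,0)
  grid max=3 at (1,4)
Step 4: ant0:(1,4)->N->(0,4) | ant1:(2,0)->N->(1,0)
  grid max=2 at (1,0)
Final grid:
  0 0 0 0 1
  2 0 0 0 2
  2 0 0 0 0
  0 0 0 0 0
Max pheromone 2 at (1,0)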